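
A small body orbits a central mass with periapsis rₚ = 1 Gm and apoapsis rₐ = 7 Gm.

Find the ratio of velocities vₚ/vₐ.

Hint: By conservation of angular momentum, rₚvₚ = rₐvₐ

Convert to SI: rₚ = 1 Gm = 1e+09 m; rₐ = 7 Gm = 7e+09 m.
Conservation of angular momentum gives rₚvₚ = rₐvₐ, so vₚ/vₐ = rₐ/rₚ.
vₚ/vₐ = 7e+09 / 1e+09 ≈ 7.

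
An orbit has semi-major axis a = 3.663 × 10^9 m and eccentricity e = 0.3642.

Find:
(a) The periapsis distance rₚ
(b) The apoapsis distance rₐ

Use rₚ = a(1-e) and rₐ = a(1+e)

(a) rₚ = a(1 − e) = 3.663e+09 · (1 − 0.3642) = 3.663e+09 · 0.6358 ≈ 2.329e+09 m = 2.329 × 10^9 m.
(b) rₐ = a(1 + e) = 3.663e+09 · (1 + 0.3642) = 3.663e+09 · 1.3642 ≈ 4.997e+09 m = 4.997 × 10^9 m.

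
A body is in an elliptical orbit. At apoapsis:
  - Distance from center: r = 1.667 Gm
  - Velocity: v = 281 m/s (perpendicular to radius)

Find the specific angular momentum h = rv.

Convert to SI: r = 1.667 Gm = 1.667e+09 m.
With v perpendicular to r, h = r · v.
h = 1.667e+09 · 281 m²/s ≈ 4.684e+11 m²/s.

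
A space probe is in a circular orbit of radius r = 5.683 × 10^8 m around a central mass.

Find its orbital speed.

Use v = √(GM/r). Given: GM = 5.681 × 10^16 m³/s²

For a circular orbit, gravity supplies the centripetal force, so v = √(GM / r).
v = √(5.681e+16 / 5.683e+08) m/s ≈ 9998 m/s = 9.998 km/s.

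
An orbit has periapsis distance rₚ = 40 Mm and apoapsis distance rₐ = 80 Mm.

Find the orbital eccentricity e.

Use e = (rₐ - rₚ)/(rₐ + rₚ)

Convert to SI: rₚ = 40 Mm = 4e+07 m; rₐ = 80 Mm = 8e+07 m.
e = (rₐ − rₚ) / (rₐ + rₚ).
e = (8e+07 − 4e+07) / (8e+07 + 4e+07) = 4e+07 / 1.2e+08 ≈ 0.3333.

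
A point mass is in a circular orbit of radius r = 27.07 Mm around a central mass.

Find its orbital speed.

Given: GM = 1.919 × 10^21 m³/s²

Convert to SI: r = 27.07 Mm = 2.707e+07 m.
For a circular orbit, gravity supplies the centripetal force, so v = √(GM / r).
v = √(1.919e+21 / 2.707e+07) m/s ≈ 8.42e+06 m/s = 8420 km/s.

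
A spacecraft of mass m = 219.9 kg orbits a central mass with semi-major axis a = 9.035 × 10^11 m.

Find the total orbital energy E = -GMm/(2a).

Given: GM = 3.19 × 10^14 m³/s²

E = −GMm / (2a).
E = −3.19e+14 · 219.9 / (2 · 9.035e+11) J ≈ -3.882e+04 J = -38.82 kJ.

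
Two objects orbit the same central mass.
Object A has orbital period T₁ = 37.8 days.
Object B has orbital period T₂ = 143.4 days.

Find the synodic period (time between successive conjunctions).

Convert to SI: T₁ = 37.8 days = 3.26592e+06 s; T₂ = 143.4 days = 1.23898e+07 s.
T_syn = |T₁ · T₂ / (T₁ − T₂)|.
T_syn = |3.26592e+06 · 1.23898e+07 / (3.26592e+06 − 1.23898e+07)| s ≈ 4.435e+06 s = 51.33 days.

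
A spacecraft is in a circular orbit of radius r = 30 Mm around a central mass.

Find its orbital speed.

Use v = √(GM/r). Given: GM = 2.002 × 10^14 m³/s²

Convert to SI: r = 30 Mm = 3e+07 m.
For a circular orbit, gravity supplies the centripetal force, so v = √(GM / r).
v = √(2.002e+14 / 3e+07) m/s ≈ 2583 m/s = 2.583 km/s.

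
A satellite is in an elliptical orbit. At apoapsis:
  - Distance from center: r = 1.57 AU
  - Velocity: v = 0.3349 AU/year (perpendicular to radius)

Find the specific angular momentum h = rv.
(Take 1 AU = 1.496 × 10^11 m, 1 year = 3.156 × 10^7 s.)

Convert to SI: r = 1.57 AU = 2.34872e+11 m; v = 0.3349 AU/year = 1587.49 m/s.
With v perpendicular to r, h = r · v.
h = 2.34872e+11 · 1587.49 m²/s ≈ 3.729e+14 m²/s.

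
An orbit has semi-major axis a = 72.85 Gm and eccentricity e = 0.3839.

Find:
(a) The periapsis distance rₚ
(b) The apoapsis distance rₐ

Convert to SI: a = 72.85 Gm = 7.285e+10 m.
(a) rₚ = a(1 − e) = 7.285e+10 · (1 − 0.3839) = 7.285e+10 · 0.6161 ≈ 4.488e+10 m = 44.88 Gm.
(b) rₐ = a(1 + e) = 7.285e+10 · (1 + 0.3839) = 7.285e+10 · 1.3839 ≈ 1.008e+11 m = 100.8 Gm.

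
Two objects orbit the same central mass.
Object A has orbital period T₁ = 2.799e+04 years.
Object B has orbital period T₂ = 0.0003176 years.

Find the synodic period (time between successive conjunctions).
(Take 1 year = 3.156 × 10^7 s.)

Convert to SI: T₁ = 2.799e+04 years = 8.83364e+11 s; T₂ = 0.0003176 years = 10023.5 s.
T_syn = |T₁ · T₂ / (T₁ − T₂)|.
T_syn = |8.83364e+11 · 10023.5 / (8.83364e+11 − 10023.5)| s ≈ 1.002e+04 s = 0.0003176 years.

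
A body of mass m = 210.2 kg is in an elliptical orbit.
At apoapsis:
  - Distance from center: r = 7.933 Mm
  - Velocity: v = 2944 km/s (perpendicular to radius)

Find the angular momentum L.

Convert to SI: r = 7.933 Mm = 7.933e+06 m; v = 2944 km/s = 2.944e+06 m/s.
Since v is perpendicular to r, L = m · v · r.
L = 210.2 · 2.944e+06 · 7.933e+06 kg·m²/s ≈ 4.909e+15 kg·m²/s.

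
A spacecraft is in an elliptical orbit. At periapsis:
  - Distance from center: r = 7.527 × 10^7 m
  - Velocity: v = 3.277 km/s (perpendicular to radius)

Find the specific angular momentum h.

Convert to SI: v = 3.277 km/s = 3277 m/s.
With v perpendicular to r, h = r · v.
h = 7.527e+07 · 3277 m²/s ≈ 2.467e+11 m²/s.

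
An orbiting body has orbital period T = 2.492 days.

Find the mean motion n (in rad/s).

Convert to SI: T = 2.492 days = 215309 s.
n = 2π / T.
n = 2π / 215309 s ≈ 2.918e-05 rad/s.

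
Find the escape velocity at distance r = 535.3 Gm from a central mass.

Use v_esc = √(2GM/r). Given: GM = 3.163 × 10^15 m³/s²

Convert to SI: r = 535.3 Gm = 5.353e+11 m.
Escape velocity comes from setting total energy to zero: ½v² − GM/r = 0 ⇒ v_esc = √(2GM / r).
v_esc = √(2 · 3.163e+15 / 5.353e+11) m/s ≈ 108.7 m/s = 108.7 m/s.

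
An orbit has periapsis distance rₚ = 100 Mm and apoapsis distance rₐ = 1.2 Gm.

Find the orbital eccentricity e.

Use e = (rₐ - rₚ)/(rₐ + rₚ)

Convert to SI: rₚ = 100 Mm = 1e+08 m; rₐ = 1.2 Gm = 1.2e+09 m.
e = (rₐ − rₚ) / (rₐ + rₚ).
e = (1.2e+09 − 1e+08) / (1.2e+09 + 1e+08) = 1.1e+09 / 1.3e+09 ≈ 0.8462.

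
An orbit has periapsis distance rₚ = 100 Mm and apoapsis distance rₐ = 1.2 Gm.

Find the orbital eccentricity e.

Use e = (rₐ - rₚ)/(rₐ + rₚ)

Convert to SI: rₚ = 100 Mm = 1e+08 m; rₐ = 1.2 Gm = 1.2e+09 m.
e = (rₐ − rₚ) / (rₐ + rₚ).
e = (1.2e+09 − 1e+08) / (1.2e+09 + 1e+08) = 1.1e+09 / 1.3e+09 ≈ 0.8462.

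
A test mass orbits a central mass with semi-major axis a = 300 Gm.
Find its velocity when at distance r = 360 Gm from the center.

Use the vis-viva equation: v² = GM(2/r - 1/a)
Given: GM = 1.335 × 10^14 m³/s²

Convert to SI: a = 300 Gm = 3e+11 m; r = 360 Gm = 3.6e+11 m.
Vis-viva: v = √(GM · (2/r − 1/a)).
2/r − 1/a = 2/3.6e+11 − 1/3e+11 = 2.22222e-12 m⁻¹.
v = √(1.335e+14 · 2.22222e-12) m/s ≈ 17.22 m/s = 17.22 m/s.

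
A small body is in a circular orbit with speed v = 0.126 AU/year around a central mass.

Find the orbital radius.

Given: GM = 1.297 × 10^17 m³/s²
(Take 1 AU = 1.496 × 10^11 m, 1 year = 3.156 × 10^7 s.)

Convert to SI: v = 0.126 AU/year = 597.262 m/s.
For a circular orbit, v² = GM / r, so r = GM / v².
r = 1.297e+17 / (597.262)² m ≈ 3.636e+11 m = 2.43 AU.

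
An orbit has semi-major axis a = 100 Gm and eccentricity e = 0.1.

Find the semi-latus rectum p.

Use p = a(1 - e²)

Convert to SI: a = 100 Gm = 1e+11 m.
p = a (1 − e²).
p = 1e+11 · (1 − (0.1)²) = 1e+11 · 0.99 ≈ 9.9e+10 m = 99 Gm.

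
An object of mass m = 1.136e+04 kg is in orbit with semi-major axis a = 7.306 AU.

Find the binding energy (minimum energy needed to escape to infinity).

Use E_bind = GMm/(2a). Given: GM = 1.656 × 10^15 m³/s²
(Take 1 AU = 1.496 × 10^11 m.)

Convert to SI: a = 7.306 AU = 1.09298e+12 m.
Total orbital energy is E = −GMm/(2a); binding energy is E_bind = −E = GMm/(2a).
E_bind = 1.656e+15 · 1.136e+04 / (2 · 1.09298e+12) J ≈ 8.606e+06 J = 8.606 MJ.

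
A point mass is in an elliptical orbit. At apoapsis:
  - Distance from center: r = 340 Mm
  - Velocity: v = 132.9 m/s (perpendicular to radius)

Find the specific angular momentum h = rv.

Convert to SI: r = 340 Mm = 3.4e+08 m.
With v perpendicular to r, h = r · v.
h = 3.4e+08 · 132.9 m²/s ≈ 4.519e+10 m²/s.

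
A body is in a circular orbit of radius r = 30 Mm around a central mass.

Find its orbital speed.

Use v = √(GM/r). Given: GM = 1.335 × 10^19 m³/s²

Convert to SI: r = 30 Mm = 3e+07 m.
For a circular orbit, gravity supplies the centripetal force, so v = √(GM / r).
v = √(1.335e+19 / 3e+07) m/s ≈ 6.671e+05 m/s = 667.1 km/s.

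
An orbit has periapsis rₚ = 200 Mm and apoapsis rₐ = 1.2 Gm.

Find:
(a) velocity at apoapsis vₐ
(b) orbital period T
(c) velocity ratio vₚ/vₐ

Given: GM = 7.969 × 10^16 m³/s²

Convert to SI: rₚ = 200 Mm = 2e+08 m; rₐ = 1.2 Gm = 1.2e+09 m.
(a) With a = (rₚ + rₐ)/2 = 7e+08 m, vₐ = √(GM (2/rₐ − 1/a)) = √(7.969e+16 · (2/1.2e+09 − 1/7e+08)) m/s ≈ 4356 m/s
(b) With a = (rₚ + rₐ)/2 = 7e+08 m, T = 2π √(a³/GM) = 2π √((7e+08)³/7.969e+16) s ≈ 4.122e+05 s
(c) Conservation of angular momentum (rₚvₚ = rₐvₐ) gives vₚ/vₐ = rₐ/rₚ = 1.2e+09/2e+08 ≈ 6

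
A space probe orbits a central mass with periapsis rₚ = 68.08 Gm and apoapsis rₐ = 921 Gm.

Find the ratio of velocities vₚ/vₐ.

Convert to SI: rₚ = 68.08 Gm = 6.808e+10 m; rₐ = 921 Gm = 9.21e+11 m.
Conservation of angular momentum gives rₚvₚ = rₐvₐ, so vₚ/vₐ = rₐ/rₚ.
vₚ/vₐ = 9.21e+11 / 6.808e+10 ≈ 13.53.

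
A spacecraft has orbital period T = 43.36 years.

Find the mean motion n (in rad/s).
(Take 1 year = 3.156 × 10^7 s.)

Convert to SI: T = 43.36 years = 1.36844e+09 s.
n = 2π / T.
n = 2π / 1.36844e+09 s ≈ 4.591e-09 rad/s.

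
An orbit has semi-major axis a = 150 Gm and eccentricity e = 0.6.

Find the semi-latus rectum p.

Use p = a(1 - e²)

Convert to SI: a = 150 Gm = 1.5e+11 m.
p = a (1 − e²).
p = 1.5e+11 · (1 − (0.6)²) = 1.5e+11 · 0.64 ≈ 9.6e+10 m = 96 Gm.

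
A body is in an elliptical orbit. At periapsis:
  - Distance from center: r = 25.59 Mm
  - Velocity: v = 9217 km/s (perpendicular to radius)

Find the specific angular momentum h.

Convert to SI: r = 25.59 Mm = 2.559e+07 m; v = 9217 km/s = 9.217e+06 m/s.
With v perpendicular to r, h = r · v.
h = 2.559e+07 · 9.217e+06 m²/s ≈ 2.359e+14 m²/s.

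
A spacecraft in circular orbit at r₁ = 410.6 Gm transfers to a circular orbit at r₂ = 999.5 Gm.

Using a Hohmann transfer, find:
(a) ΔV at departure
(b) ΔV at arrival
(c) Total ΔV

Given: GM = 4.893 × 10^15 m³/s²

Convert to SI: r₁ = 410.6 Gm = 4.106e+11 m; r₂ = 999.5 Gm = 9.995e+11 m.
Transfer semi-major axis: a_t = (r₁ + r₂)/2 = (4.106e+11 + 9.995e+11)/2 = 7.0505e+11 m.
Circular speeds: v₁ = √(GM/r₁) = 109.164 m/s, v₂ = √(GM/r₂) = 69.9675 m/s.
Transfer speeds (vis-viva v² = GM(2/r − 1/a_t)): v₁ᵗ = 129.975 m/s, v₂ᵗ = 53.3944 m/s.
(a) ΔV₁ = |v₁ᵗ − v₁| ≈ 20.81 m/s = 20.81 m/s.
(b) ΔV₂ = |v₂ − v₂ᵗ| ≈ 16.57 m/s = 16.57 m/s.
(c) ΔV_total = ΔV₁ + ΔV₂ ≈ 37.38 m/s = 37.38 m/s.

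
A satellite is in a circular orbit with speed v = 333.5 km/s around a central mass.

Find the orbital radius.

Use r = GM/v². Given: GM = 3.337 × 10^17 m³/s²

Convert to SI: v = 333.5 km/s = 333500 m/s.
For a circular orbit, v² = GM / r, so r = GM / v².
r = 3.337e+17 / (333500)² m ≈ 3e+06 m = 3 Mm.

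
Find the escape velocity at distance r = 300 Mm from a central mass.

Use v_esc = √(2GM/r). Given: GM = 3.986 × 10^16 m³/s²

Convert to SI: r = 300 Mm = 3e+08 m.
Escape velocity comes from setting total energy to zero: ½v² − GM/r = 0 ⇒ v_esc = √(2GM / r).
v_esc = √(2 · 3.986e+16 / 3e+08) m/s ≈ 1.63e+04 m/s = 16.3 km/s.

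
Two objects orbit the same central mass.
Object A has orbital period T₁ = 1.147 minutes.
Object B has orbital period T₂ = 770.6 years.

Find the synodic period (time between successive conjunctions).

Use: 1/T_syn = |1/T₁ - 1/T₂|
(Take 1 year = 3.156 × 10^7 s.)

Convert to SI: T₁ = 1.147 minutes = 68.82 s; T₂ = 770.6 years = 2.43201e+10 s.
T_syn = |T₁ · T₂ / (T₁ − T₂)|.
T_syn = |68.82 · 2.43201e+10 / (68.82 − 2.43201e+10)| s ≈ 68.82 s = 1.147 minutes.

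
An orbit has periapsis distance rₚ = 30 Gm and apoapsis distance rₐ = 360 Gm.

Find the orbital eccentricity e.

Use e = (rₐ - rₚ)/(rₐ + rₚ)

Convert to SI: rₚ = 30 Gm = 3e+10 m; rₐ = 360 Gm = 3.6e+11 m.
e = (rₐ − rₚ) / (rₐ + rₚ).
e = (3.6e+11 − 3e+10) / (3.6e+11 + 3e+10) = 3.3e+11 / 3.9e+11 ≈ 0.8462.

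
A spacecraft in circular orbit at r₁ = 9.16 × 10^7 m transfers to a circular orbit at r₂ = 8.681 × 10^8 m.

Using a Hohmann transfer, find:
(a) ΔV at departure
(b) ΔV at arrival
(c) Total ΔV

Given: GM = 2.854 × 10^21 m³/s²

Transfer semi-major axis: a_t = (r₁ + r₂)/2 = (9.16e+07 + 8.681e+08)/2 = 4.7985e+08 m.
Circular speeds: v₁ = √(GM/r₁) = 5.58186e+06 m/s, v₂ = √(GM/r₂) = 1.81318e+06 m/s.
Transfer speeds (vis-viva v² = GM(2/r − 1/a_t)): v₁ᵗ = 7.50778e+06 m/s, v₂ᵗ = 792204 m/s.
(a) ΔV₁ = |v₁ᵗ − v₁| ≈ 1.926e+06 m/s = 1926 km/s.
(b) ΔV₂ = |v₂ − v₂ᵗ| ≈ 1.021e+06 m/s = 1021 km/s.
(c) ΔV_total = ΔV₁ + ΔV₂ ≈ 2.947e+06 m/s = 2947 km/s.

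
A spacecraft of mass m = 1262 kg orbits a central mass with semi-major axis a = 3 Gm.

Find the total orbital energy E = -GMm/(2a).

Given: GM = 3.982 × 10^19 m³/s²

Convert to SI: a = 3 Gm = 3e+09 m.
E = −GMm / (2a).
E = −3.982e+19 · 1262 / (2 · 3e+09) J ≈ -8.375e+12 J = -8.375 TJ.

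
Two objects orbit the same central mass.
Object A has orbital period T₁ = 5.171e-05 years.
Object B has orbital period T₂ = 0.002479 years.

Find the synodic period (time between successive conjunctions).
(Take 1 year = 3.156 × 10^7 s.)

Convert to SI: T₁ = 5.171e-05 years = 1631.97 s; T₂ = 0.002479 years = 78237.2 s.
T_syn = |T₁ · T₂ / (T₁ − T₂)|.
T_syn = |1631.97 · 78237.2 / (1631.97 − 78237.2)| s ≈ 1667 s = 5.281e-05 years.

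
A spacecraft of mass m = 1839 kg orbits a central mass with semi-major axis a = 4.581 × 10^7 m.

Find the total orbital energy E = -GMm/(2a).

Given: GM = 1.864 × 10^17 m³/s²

E = −GMm / (2a).
E = −1.864e+17 · 1839 / (2 · 4.581e+07) J ≈ -3.741e+12 J = -3.741 TJ.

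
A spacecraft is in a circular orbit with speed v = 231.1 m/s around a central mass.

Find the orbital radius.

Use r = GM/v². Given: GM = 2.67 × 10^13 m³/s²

For a circular orbit, v² = GM / r, so r = GM / v².
r = 2.67e+13 / (231.1)² m ≈ 4.999e+08 m = 499.9 Mm.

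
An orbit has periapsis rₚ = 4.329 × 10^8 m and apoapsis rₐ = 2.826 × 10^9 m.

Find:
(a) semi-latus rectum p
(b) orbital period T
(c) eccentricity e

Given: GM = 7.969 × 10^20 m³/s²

(a) From a = (rₚ + rₐ)/2 = 1.62945e+09 m and e = (rₐ − rₚ)/(rₐ + rₚ) = 0.734328, p = a(1 − e²) = 1.62945e+09 · (1 − (0.734328)²) ≈ 7.508e+08 m
(b) With a = (rₚ + rₐ)/2 = 1.62945e+09 m, T = 2π √(a³/GM) = 2π √((1.62945e+09)³/7.969e+20) s ≈ 1.464e+04 s
(c) e = (rₐ − rₚ)/(rₐ + rₚ) = (2.826e+09 − 4.329e+08)/(2.826e+09 + 4.329e+08) ≈ 0.7343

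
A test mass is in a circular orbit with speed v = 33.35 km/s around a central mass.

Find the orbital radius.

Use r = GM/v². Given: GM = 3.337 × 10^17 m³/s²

Convert to SI: v = 33.35 km/s = 33350 m/s.
For a circular orbit, v² = GM / r, so r = GM / v².
r = 3.337e+17 / (33350)² m ≈ 3e+08 m = 300 Mm.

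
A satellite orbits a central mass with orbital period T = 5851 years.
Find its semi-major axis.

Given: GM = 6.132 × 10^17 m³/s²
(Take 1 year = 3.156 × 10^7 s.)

Convert to SI: T = 5851 years = 1.84658e+11 s.
Invert Kepler's third law: a = (GM · T² / (4π²))^(1/3).
Substituting T = 1.84658e+11 s and GM = 6.132e+17 m³/s²:
a = (6.132e+17 · (1.84658e+11)² / (4π²))^(1/3) m
a ≈ 8.091e+12 m = 8.091 Tm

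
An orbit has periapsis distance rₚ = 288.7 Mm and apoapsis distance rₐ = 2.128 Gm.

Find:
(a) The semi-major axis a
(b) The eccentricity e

Convert to SI: rₚ = 288.7 Mm = 2.887e+08 m; rₐ = 2.128 Gm = 2.128e+09 m.
(a) a = (rₚ + rₐ) / 2 = (2.887e+08 + 2.128e+09) / 2 ≈ 1.208e+09 m = 1.208 Gm.
(b) e = (rₐ − rₚ) / (rₐ + rₚ) = (2.128e+09 − 2.887e+08) / (2.128e+09 + 2.887e+08) ≈ 0.7611.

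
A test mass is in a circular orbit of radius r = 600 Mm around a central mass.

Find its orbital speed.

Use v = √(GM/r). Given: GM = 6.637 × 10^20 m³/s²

Convert to SI: r = 600 Mm = 6e+08 m.
For a circular orbit, gravity supplies the centripetal force, so v = √(GM / r).
v = √(6.637e+20 / 6e+08) m/s ≈ 1.052e+06 m/s = 1052 km/s.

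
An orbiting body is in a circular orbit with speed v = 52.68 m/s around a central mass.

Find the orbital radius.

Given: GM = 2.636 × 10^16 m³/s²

For a circular orbit, v² = GM / r, so r = GM / v².
r = 2.636e+16 / (52.68)² m ≈ 9.498e+12 m = 9.498 Tm.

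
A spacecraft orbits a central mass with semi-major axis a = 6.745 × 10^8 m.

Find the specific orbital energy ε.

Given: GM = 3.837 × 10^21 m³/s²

ε = −GM / (2a).
ε = −3.837e+21 / (2 · 6.745e+08) J/kg ≈ -2.844e+12 J/kg = -2844 GJ/kg.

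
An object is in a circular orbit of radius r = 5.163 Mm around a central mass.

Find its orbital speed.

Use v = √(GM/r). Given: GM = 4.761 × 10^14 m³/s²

Convert to SI: r = 5.163 Mm = 5.163e+06 m.
For a circular orbit, gravity supplies the centripetal force, so v = √(GM / r).
v = √(4.761e+14 / 5.163e+06) m/s ≈ 9603 m/s = 9.603 km/s.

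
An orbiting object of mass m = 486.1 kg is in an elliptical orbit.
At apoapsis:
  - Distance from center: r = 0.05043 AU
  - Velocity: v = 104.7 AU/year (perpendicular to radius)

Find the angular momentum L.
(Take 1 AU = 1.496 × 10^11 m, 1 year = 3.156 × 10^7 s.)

Convert to SI: r = 0.05043 AU = 7.54433e+09 m; v = 104.7 AU/year = 496297 m/s.
Since v is perpendicular to r, L = m · v · r.
L = 486.1 · 496297 · 7.54433e+09 kg·m²/s ≈ 1.82e+18 kg·m²/s.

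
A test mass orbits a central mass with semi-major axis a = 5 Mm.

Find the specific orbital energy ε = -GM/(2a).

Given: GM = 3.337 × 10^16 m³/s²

Convert to SI: a = 5 Mm = 5e+06 m.
ε = −GM / (2a).
ε = −3.337e+16 / (2 · 5e+06) J/kg ≈ -3.337e+09 J/kg = -3.337 GJ/kg.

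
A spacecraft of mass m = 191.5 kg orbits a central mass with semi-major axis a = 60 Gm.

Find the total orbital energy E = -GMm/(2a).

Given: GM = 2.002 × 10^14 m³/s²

Convert to SI: a = 60 Gm = 6e+10 m.
E = −GMm / (2a).
E = −2.002e+14 · 191.5 / (2 · 6e+10) J ≈ -3.195e+05 J = -319.5 kJ.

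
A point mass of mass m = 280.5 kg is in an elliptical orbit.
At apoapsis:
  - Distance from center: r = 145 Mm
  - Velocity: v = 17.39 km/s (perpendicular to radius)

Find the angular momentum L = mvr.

Convert to SI: r = 145 Mm = 1.45e+08 m; v = 17.39 km/s = 17390 m/s.
Since v is perpendicular to r, L = m · v · r.
L = 280.5 · 17390 · 1.45e+08 kg·m²/s ≈ 7.073e+14 kg·m²/s.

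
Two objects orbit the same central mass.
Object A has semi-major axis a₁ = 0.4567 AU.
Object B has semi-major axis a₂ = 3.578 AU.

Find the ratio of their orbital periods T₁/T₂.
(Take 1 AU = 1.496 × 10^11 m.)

Convert to SI: a₁ = 0.4567 AU = 6.83223e+10 m; a₂ = 3.578 AU = 5.35269e+11 m.
From Kepler's third law, (T₁/T₂)² = (a₁/a₂)³, so T₁/T₂ = (a₁/a₂)^(3/2).
a₁/a₂ = 6.83223e+10 / 5.35269e+11 = 0.127641.
T₁/T₂ = (0.127641)^(3/2) ≈ 0.0456.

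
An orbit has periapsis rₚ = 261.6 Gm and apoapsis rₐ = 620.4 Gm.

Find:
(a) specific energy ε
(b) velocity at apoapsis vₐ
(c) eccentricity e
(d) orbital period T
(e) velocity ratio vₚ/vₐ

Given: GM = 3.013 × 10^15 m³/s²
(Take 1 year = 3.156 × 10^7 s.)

Convert to SI: rₚ = 261.6 Gm = 2.616e+11 m; rₐ = 620.4 Gm = 6.204e+11 m.
(a) With a = (rₚ + rₐ)/2 = 4.41e+11 m, ε = −GM/(2a) = −3.013e+15/(2 · 4.41e+11) J/kg ≈ -3416 J/kg
(b) With a = (rₚ + rₐ)/2 = 4.41e+11 m, vₐ = √(GM (2/rₐ − 1/a)) = √(3.013e+15 · (2/6.204e+11 − 1/4.41e+11)) m/s ≈ 53.67 m/s
(c) e = (rₐ − rₚ)/(rₐ + rₚ) = (6.204e+11 − 2.616e+11)/(6.204e+11 + 2.616e+11) ≈ 0.4068
(d) With a = (rₚ + rₐ)/2 = 4.41e+11 m, T = 2π √(a³/GM) = 2π √((4.41e+11)³/3.013e+15) s ≈ 3.352e+10 s
(e) Conservation of angular momentum (rₚvₚ = rₐvₐ) gives vₚ/vₐ = rₐ/rₚ = 6.204e+11/2.616e+11 ≈ 2.372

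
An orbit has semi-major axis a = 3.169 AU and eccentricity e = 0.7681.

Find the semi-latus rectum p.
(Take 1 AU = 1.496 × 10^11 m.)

Convert to SI: a = 3.169 AU = 4.74082e+11 m.
p = a (1 − e²).
p = 4.74082e+11 · (1 − (0.7681)²) = 4.74082e+11 · 0.410022 ≈ 1.944e+11 m = 1.299 AU.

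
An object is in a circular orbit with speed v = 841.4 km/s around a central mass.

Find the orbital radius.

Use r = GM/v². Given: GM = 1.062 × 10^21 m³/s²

Convert to SI: v = 841.4 km/s = 841400 m/s.
For a circular orbit, v² = GM / r, so r = GM / v².
r = 1.062e+21 / (841400)² m ≈ 1.5e+09 m = 1.5 Gm.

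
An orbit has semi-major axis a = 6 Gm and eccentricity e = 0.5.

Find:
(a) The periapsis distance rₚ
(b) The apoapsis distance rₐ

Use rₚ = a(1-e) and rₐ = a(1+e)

Convert to SI: a = 6 Gm = 6e+09 m.
(a) rₚ = a(1 − e) = 6e+09 · (1 − 0.5) = 6e+09 · 0.5 ≈ 3e+09 m = 3 Gm.
(b) rₐ = a(1 + e) = 6e+09 · (1 + 0.5) = 6e+09 · 1.5 ≈ 9e+09 m = 9 Gm.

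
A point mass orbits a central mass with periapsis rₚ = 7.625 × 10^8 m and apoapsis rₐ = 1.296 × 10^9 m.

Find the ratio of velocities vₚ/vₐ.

Conservation of angular momentum gives rₚvₚ = rₐvₐ, so vₚ/vₐ = rₐ/rₚ.
vₚ/vₐ = 1.296e+09 / 7.625e+08 ≈ 1.7.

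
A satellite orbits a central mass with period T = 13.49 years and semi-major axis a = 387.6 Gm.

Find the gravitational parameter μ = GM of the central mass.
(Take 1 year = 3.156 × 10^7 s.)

Convert to SI: T = 13.49 years = 4.25744e+08 s; a = 387.6 Gm = 3.876e+11 m.
GM = 4π² · a³ / T².
GM = 4π² · (3.876e+11)³ / (4.25744e+08)² m³/s² ≈ 1.268e+19 m³/s² = 1.268 × 10^19 m³/s².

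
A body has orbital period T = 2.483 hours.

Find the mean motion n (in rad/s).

Convert to SI: T = 2.483 hours = 8938.8 s.
n = 2π / T.
n = 2π / 8938.8 s ≈ 0.0007029 rad/s.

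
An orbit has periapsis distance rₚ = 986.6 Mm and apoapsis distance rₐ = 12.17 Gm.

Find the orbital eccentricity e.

Convert to SI: rₚ = 986.6 Mm = 9.866e+08 m; rₐ = 12.17 Gm = 1.217e+10 m.
e = (rₐ − rₚ) / (rₐ + rₚ).
e = (1.217e+10 − 9.866e+08) / (1.217e+10 + 9.866e+08) = 1.11834e+10 / 1.31566e+10 ≈ 0.85.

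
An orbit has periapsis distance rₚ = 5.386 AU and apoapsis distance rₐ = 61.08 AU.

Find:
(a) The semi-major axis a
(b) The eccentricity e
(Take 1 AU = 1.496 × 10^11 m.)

Convert to SI: rₚ = 5.386 AU = 8.05746e+11 m; rₐ = 61.08 AU = 9.13757e+12 m.
(a) a = (rₚ + rₐ) / 2 = (8.05746e+11 + 9.13757e+12) / 2 ≈ 4.972e+12 m = 33.23 AU.
(b) e = (rₐ − rₚ) / (rₐ + rₚ) = (9.13757e+12 − 8.05746e+11) / (9.13757e+12 + 8.05746e+11) ≈ 0.8379.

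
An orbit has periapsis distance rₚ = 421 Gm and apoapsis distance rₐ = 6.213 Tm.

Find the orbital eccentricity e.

Convert to SI: rₚ = 421 Gm = 4.21e+11 m; rₐ = 6.213 Tm = 6.213e+12 m.
e = (rₐ − rₚ) / (rₐ + rₚ).
e = (6.213e+12 − 4.21e+11) / (6.213e+12 + 4.21e+11) = 5.792e+12 / 6.634e+12 ≈ 0.8731.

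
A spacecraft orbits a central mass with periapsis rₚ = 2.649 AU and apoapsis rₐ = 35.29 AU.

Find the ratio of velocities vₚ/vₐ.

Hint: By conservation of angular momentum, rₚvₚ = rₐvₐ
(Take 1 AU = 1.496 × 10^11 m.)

Convert to SI: rₚ = 2.649 AU = 3.9629e+11 m; rₐ = 35.29 AU = 5.27938e+12 m.
Conservation of angular momentum gives rₚvₚ = rₐvₐ, so vₚ/vₐ = rₐ/rₚ.
vₚ/vₐ = 5.27938e+12 / 3.9629e+11 ≈ 13.32.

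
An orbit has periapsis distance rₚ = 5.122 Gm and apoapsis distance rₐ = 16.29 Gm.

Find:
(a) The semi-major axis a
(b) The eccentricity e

Convert to SI: rₚ = 5.122 Gm = 5.122e+09 m; rₐ = 16.29 Gm = 1.629e+10 m.
(a) a = (rₚ + rₐ) / 2 = (5.122e+09 + 1.629e+10) / 2 ≈ 1.071e+10 m = 10.71 Gm.
(b) e = (rₐ − rₚ) / (rₐ + rₚ) = (1.629e+10 − 5.122e+09) / (1.629e+10 + 5.122e+09) ≈ 0.5216.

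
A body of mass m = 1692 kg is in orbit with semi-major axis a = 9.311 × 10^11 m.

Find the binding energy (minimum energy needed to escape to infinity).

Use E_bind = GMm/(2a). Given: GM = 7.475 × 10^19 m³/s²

Total orbital energy is E = −GMm/(2a); binding energy is E_bind = −E = GMm/(2a).
E_bind = 7.475e+19 · 1692 / (2 · 9.311e+11) J ≈ 6.792e+10 J = 67.92 GJ.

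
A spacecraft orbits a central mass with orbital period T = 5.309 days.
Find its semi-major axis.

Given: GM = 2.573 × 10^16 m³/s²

Convert to SI: T = 5.309 days = 458698 s.
Invert Kepler's third law: a = (GM · T² / (4π²))^(1/3).
Substituting T = 458698 s and GM = 2.573e+16 m³/s²:
a = (2.573e+16 · (458698)² / (4π²))^(1/3) m
a ≈ 5.157e+08 m = 5.157 × 10^8 m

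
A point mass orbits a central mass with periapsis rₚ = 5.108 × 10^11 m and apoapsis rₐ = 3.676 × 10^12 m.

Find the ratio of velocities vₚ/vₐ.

Conservation of angular momentum gives rₚvₚ = rₐvₐ, so vₚ/vₐ = rₐ/rₚ.
vₚ/vₐ = 3.676e+12 / 5.108e+11 ≈ 7.197.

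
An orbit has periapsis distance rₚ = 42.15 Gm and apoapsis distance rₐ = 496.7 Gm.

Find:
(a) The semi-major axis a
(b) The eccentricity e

Convert to SI: rₚ = 42.15 Gm = 4.215e+10 m; rₐ = 496.7 Gm = 4.967e+11 m.
(a) a = (rₚ + rₐ) / 2 = (4.215e+10 + 4.967e+11) / 2 ≈ 2.694e+11 m = 269.4 Gm.
(b) e = (rₐ − rₚ) / (rₐ + rₚ) = (4.967e+11 − 4.215e+10) / (4.967e+11 + 4.215e+10) ≈ 0.8436.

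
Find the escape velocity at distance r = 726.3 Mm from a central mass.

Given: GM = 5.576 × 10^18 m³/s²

Convert to SI: r = 726.3 Mm = 7.263e+08 m.
Escape velocity comes from setting total energy to zero: ½v² − GM/r = 0 ⇒ v_esc = √(2GM / r).
v_esc = √(2 · 5.576e+18 / 7.263e+08) m/s ≈ 1.239e+05 m/s = 123.9 km/s.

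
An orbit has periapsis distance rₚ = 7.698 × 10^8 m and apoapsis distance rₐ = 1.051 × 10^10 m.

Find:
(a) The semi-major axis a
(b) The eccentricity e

(a) a = (rₚ + rₐ) / 2 = (7.698e+08 + 1.051e+10) / 2 ≈ 5.64e+09 m = 5.64 × 10^9 m.
(b) e = (rₐ − rₚ) / (rₐ + rₚ) = (1.051e+10 − 7.698e+08) / (1.051e+10 + 7.698e+08) ≈ 0.8635.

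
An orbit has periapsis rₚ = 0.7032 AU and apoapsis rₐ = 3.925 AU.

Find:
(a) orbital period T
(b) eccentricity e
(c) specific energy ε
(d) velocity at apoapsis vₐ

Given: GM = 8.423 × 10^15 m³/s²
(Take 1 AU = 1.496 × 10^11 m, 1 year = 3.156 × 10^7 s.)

Convert to SI: rₚ = 0.7032 AU = 1.05199e+11 m; rₐ = 3.925 AU = 5.8718e+11 m.
(a) With a = (rₚ + rₐ)/2 = 3.46189e+11 m, T = 2π √(a³/GM) = 2π √((3.46189e+11)³/8.423e+15) s ≈ 1.394e+10 s
(b) e = (rₐ − rₚ)/(rₐ + rₚ) = (5.8718e+11 − 1.05199e+11)/(5.8718e+11 + 1.05199e+11) ≈ 0.6961
(c) With a = (rₚ + rₐ)/2 = 3.46189e+11 m, ε = −GM/(2a) = −8.423e+15/(2 · 3.46189e+11) J/kg ≈ -1.217e+04 J/kg
(d) With a = (rₚ + rₐ)/2 = 3.46189e+11 m, vₐ = √(GM (2/rₐ − 1/a)) = √(8.423e+15 · (2/5.8718e+11 − 1/3.46189e+11)) m/s ≈ 66.02 m/s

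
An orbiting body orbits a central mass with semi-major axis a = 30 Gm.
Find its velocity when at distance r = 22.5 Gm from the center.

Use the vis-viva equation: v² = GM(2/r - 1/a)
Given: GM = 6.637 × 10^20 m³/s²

Convert to SI: a = 30 Gm = 3e+10 m; r = 22.5 Gm = 2.25e+10 m.
Vis-viva: v = √(GM · (2/r − 1/a)).
2/r − 1/a = 2/2.25e+10 − 1/3e+10 = 5.55556e-11 m⁻¹.
v = √(6.637e+20 · 5.55556e-11) m/s ≈ 1.92e+05 m/s = 192 km/s.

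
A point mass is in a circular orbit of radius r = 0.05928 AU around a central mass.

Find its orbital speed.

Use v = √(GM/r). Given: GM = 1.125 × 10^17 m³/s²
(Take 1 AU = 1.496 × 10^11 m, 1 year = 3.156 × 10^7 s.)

Convert to SI: r = 0.05928 AU = 8.86829e+09 m.
For a circular orbit, gravity supplies the centripetal force, so v = √(GM / r).
v = √(1.125e+17 / 8.86829e+09) m/s ≈ 3562 m/s = 0.7514 AU/year.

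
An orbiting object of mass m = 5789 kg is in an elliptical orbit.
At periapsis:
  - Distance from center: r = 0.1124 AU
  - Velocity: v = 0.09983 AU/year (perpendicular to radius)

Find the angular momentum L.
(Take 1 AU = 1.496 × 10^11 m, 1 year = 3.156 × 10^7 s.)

Convert to SI: r = 0.1124 AU = 1.6815e+10 m; v = 0.09983 AU/year = 473.212 m/s.
Since v is perpendicular to r, L = m · v · r.
L = 5789 · 473.212 · 1.6815e+10 kg·m²/s ≈ 4.606e+16 kg·m²/s.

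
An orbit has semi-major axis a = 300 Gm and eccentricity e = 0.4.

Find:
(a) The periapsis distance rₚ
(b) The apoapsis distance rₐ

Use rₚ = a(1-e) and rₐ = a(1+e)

Convert to SI: a = 300 Gm = 3e+11 m.
(a) rₚ = a(1 − e) = 3e+11 · (1 − 0.4) = 3e+11 · 0.6 ≈ 1.8e+11 m = 180 Gm.
(b) rₐ = a(1 + e) = 3e+11 · (1 + 0.4) = 3e+11 · 1.4 ≈ 4.2e+11 m = 420 Gm.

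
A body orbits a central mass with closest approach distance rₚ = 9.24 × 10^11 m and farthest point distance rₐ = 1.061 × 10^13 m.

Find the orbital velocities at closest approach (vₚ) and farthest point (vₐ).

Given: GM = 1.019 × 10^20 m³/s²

Use the vis-viva equation v² = GM(2/r − 1/a) with a = (rₚ + rₐ)/2 = (9.24e+11 + 1.061e+13)/2 = 5.767e+12 m.
vₚ = √(GM · (2/rₚ − 1/a)) = √(1.019e+20 · (2/9.24e+11 − 1/5.767e+12)) m/s ≈ 1.424e+04 m/s = 14.24 km/s.
vₐ = √(GM · (2/rₐ − 1/a)) = √(1.019e+20 · (2/1.061e+13 − 1/5.767e+12)) m/s ≈ 1240 m/s = 1.24 km/s.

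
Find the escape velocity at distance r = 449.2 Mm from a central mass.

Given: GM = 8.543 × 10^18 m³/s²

Convert to SI: r = 449.2 Mm = 4.492e+08 m.
Escape velocity comes from setting total energy to zero: ½v² − GM/r = 0 ⇒ v_esc = √(2GM / r).
v_esc = √(2 · 8.543e+18 / 4.492e+08) m/s ≈ 1.95e+05 m/s = 195 km/s.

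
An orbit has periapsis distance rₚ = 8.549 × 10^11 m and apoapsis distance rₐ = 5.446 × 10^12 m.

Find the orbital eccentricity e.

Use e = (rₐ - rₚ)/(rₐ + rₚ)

e = (rₐ − rₚ) / (rₐ + rₚ).
e = (5.446e+12 − 8.549e+11) / (5.446e+12 + 8.549e+11) = 4.5911e+12 / 6.3009e+12 ≈ 0.7286.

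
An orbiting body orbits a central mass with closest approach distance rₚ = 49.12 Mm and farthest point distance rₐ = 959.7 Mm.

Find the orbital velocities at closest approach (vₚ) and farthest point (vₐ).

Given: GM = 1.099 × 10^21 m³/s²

Convert to SI: rₚ = 49.12 Mm = 4.912e+07 m; rₐ = 959.7 Mm = 9.597e+08 m.
Use the vis-viva equation v² = GM(2/r − 1/a) with a = (rₚ + rₐ)/2 = (4.912e+07 + 9.597e+08)/2 = 5.0441e+08 m.
vₚ = √(GM · (2/rₚ − 1/a)) = √(1.099e+21 · (2/4.912e+07 − 1/5.0441e+08)) m/s ≈ 6.524e+06 m/s = 6524 km/s.
vₐ = √(GM · (2/rₐ − 1/a)) = √(1.099e+21 · (2/9.597e+08 − 1/5.0441e+08)) m/s ≈ 3.339e+05 m/s = 333.9 km/s.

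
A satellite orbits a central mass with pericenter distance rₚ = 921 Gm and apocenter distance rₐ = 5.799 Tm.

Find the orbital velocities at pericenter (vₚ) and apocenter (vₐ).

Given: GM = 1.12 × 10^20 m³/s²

Convert to SI: rₚ = 921 Gm = 9.21e+11 m; rₐ = 5.799 Tm = 5.799e+12 m.
Use the vis-viva equation v² = GM(2/r − 1/a) with a = (rₚ + rₐ)/2 = (9.21e+11 + 5.799e+12)/2 = 3.36e+12 m.
vₚ = √(GM · (2/rₚ − 1/a)) = √(1.12e+20 · (2/9.21e+11 − 1/3.36e+12)) m/s ≈ 1.449e+04 m/s = 14.49 km/s.
vₐ = √(GM · (2/rₐ − 1/a)) = √(1.12e+20 · (2/5.799e+12 − 1/3.36e+12)) m/s ≈ 2301 m/s = 2.301 km/s.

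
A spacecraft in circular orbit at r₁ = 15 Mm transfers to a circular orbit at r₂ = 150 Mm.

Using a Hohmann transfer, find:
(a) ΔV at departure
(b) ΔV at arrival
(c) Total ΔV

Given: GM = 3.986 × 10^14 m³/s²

Convert to SI: r₁ = 15 Mm = 1.5e+07 m; r₂ = 150 Mm = 1.5e+08 m.
Transfer semi-major axis: a_t = (r₁ + r₂)/2 = (1.5e+07 + 1.5e+08)/2 = 8.25e+07 m.
Circular speeds: v₁ = √(GM/r₁) = 5154.93 m/s, v₂ = √(GM/r₂) = 1630.13 m/s.
Transfer speeds (vis-viva v² = GM(2/r − 1/a_t)): v₁ᵗ = 6950.91 m/s, v₂ᵗ = 695.091 m/s.
(a) ΔV₁ = |v₁ᵗ − v₁| ≈ 1796 m/s = 1.796 km/s.
(b) ΔV₂ = |v₂ − v₂ᵗ| ≈ 935 m/s = 935 m/s.
(c) ΔV_total = ΔV₁ + ΔV₂ ≈ 2731 m/s = 2.731 km/s.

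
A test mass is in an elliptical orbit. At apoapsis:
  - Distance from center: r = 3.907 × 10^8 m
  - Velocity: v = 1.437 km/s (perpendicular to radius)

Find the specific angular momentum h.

Convert to SI: v = 1.437 km/s = 1437 m/s.
With v perpendicular to r, h = r · v.
h = 3.907e+08 · 1437 m²/s ≈ 5.614e+11 m²/s.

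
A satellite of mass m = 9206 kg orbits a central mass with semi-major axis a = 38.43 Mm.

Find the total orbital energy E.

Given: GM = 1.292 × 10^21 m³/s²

Convert to SI: a = 38.43 Mm = 3.843e+07 m.
E = −GMm / (2a).
E = −1.292e+21 · 9206 / (2 · 3.843e+07) J ≈ -1.548e+17 J = -154.8 PJ.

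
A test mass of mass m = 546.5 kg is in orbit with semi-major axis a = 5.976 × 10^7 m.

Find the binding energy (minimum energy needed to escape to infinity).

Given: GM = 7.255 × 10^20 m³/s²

Total orbital energy is E = −GMm/(2a); binding energy is E_bind = −E = GMm/(2a).
E_bind = 7.255e+20 · 546.5 / (2 · 5.976e+07) J ≈ 3.317e+15 J = 3.317 PJ.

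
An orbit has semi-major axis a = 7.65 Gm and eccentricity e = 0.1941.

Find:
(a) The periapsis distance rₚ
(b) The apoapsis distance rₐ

Convert to SI: a = 7.65 Gm = 7.65e+09 m.
(a) rₚ = a(1 − e) = 7.65e+09 · (1 − 0.1941) = 7.65e+09 · 0.8059 ≈ 6.165e+09 m = 6.165 Gm.
(b) rₐ = a(1 + e) = 7.65e+09 · (1 + 0.1941) = 7.65e+09 · 1.1941 ≈ 9.135e+09 m = 9.135 Gm.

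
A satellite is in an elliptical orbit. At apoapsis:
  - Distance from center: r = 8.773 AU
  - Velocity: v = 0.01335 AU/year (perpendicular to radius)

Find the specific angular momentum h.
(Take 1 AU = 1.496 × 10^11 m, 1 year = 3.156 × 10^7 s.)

Convert to SI: r = 8.773 AU = 1.31244e+12 m; v = 0.01335 AU/year = 63.2814 m/s.
With v perpendicular to r, h = r · v.
h = 1.31244e+12 · 63.2814 m²/s ≈ 8.305e+13 m²/s.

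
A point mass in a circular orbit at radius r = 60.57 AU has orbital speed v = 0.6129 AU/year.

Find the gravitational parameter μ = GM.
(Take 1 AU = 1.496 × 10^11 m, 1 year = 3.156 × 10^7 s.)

Convert to SI: r = 60.57 AU = 9.06127e+12 m; v = 0.6129 AU/year = 2905.25 m/s.
For a circular orbit v² = GM/r, so GM = v² · r.
GM = (2905.25)² · 9.06127e+12 m³/s² ≈ 7.648e+19 m³/s² = 7.648 × 10^19 m³/s².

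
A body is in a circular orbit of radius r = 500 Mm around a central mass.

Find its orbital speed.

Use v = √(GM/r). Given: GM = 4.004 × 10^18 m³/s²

Convert to SI: r = 500 Mm = 5e+08 m.
For a circular orbit, gravity supplies the centripetal force, so v = √(GM / r).
v = √(4.004e+18 / 5e+08) m/s ≈ 8.949e+04 m/s = 89.49 km/s.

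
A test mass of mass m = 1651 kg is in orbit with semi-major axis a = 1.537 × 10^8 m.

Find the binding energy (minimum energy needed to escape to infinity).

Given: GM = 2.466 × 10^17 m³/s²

Total orbital energy is E = −GMm/(2a); binding energy is E_bind = −E = GMm/(2a).
E_bind = 2.466e+17 · 1651 / (2 · 1.537e+08) J ≈ 1.324e+12 J = 1.324 TJ.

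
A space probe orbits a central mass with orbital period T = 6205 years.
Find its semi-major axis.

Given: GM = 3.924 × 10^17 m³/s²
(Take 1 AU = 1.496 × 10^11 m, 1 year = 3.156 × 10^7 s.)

Convert to SI: T = 6205 years = 1.9583e+11 s.
Invert Kepler's third law: a = (GM · T² / (4π²))^(1/3).
Substituting T = 1.9583e+11 s and GM = 3.924e+17 m³/s²:
a = (3.924e+17 · (1.9583e+11)² / (4π²))^(1/3) m
a ≈ 7.251e+12 m = 48.47 AU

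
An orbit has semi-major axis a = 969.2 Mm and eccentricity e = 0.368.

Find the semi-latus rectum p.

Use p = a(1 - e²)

Convert to SI: a = 969.2 Mm = 9.692e+08 m.
p = a (1 − e²).
p = 9.692e+08 · (1 − (0.368)²) = 9.692e+08 · 0.864576 ≈ 8.379e+08 m = 837.9 Mm.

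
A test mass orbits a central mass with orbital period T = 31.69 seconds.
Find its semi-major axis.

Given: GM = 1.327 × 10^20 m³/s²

Invert Kepler's third law: a = (GM · T² / (4π²))^(1/3).
Substituting T = 31.69 s and GM = 1.327e+20 m³/s²:
a = (1.327e+20 · (31.69)² / (4π²))^(1/3) m
a ≈ 1.5e+07 m = 15 Mm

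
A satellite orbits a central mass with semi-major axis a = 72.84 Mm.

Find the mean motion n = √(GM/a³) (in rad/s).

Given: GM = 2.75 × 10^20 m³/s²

Convert to SI: a = 72.84 Mm = 7.284e+07 m.
n = √(GM / a³).
n = √(2.75e+20 / (7.284e+07)³) rad/s ≈ 0.02668 rad/s.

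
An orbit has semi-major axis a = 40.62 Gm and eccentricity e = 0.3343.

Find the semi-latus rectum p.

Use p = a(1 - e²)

Convert to SI: a = 40.62 Gm = 4.062e+10 m.
p = a (1 − e²).
p = 4.062e+10 · (1 − (0.3343)²) = 4.062e+10 · 0.888244 ≈ 3.608e+10 m = 36.08 Gm.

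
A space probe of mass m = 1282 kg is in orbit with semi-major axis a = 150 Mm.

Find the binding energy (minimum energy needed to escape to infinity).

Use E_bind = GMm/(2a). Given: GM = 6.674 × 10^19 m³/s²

Convert to SI: a = 150 Mm = 1.5e+08 m.
Total orbital energy is E = −GMm/(2a); binding energy is E_bind = −E = GMm/(2a).
E_bind = 6.674e+19 · 1282 / (2 · 1.5e+08) J ≈ 2.852e+14 J = 285.2 TJ.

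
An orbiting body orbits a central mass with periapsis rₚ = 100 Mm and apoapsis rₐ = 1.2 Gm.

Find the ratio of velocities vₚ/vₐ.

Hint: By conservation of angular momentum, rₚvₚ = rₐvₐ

Convert to SI: rₚ = 100 Mm = 1e+08 m; rₐ = 1.2 Gm = 1.2e+09 m.
Conservation of angular momentum gives rₚvₚ = rₐvₐ, so vₚ/vₐ = rₐ/rₚ.
vₚ/vₐ = 1.2e+09 / 1e+08 ≈ 12.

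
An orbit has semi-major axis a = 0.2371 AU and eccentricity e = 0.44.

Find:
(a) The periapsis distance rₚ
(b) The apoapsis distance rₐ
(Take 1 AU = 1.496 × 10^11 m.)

Convert to SI: a = 0.2371 AU = 3.54702e+10 m.
(a) rₚ = a(1 − e) = 3.54702e+10 · (1 − 0.44) = 3.54702e+10 · 0.56 ≈ 1.986e+10 m = 0.1328 AU.
(b) rₐ = a(1 + e) = 3.54702e+10 · (1 + 0.44) = 3.54702e+10 · 1.44 ≈ 5.108e+10 m = 0.3414 AU.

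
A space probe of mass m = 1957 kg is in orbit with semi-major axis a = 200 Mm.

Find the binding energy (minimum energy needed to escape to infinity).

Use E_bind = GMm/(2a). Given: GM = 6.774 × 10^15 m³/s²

Convert to SI: a = 200 Mm = 2e+08 m.
Total orbital energy is E = −GMm/(2a); binding energy is E_bind = −E = GMm/(2a).
E_bind = 6.774e+15 · 1957 / (2 · 2e+08) J ≈ 3.314e+10 J = 33.14 GJ.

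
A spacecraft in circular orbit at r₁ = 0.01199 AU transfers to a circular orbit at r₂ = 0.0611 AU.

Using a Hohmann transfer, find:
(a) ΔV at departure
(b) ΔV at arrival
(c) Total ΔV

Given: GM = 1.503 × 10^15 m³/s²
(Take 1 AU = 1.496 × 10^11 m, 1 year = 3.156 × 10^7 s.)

Convert to SI: r₁ = 0.01199 AU = 1.7937e+09 m; r₂ = 0.0611 AU = 9.14056e+09 m.
Transfer semi-major axis: a_t = (r₁ + r₂)/2 = (1.7937e+09 + 9.14056e+09)/2 = 5.46713e+09 m.
Circular speeds: v₁ = √(GM/r₁) = 915.386 m/s, v₂ = √(GM/r₂) = 405.502 m/s.
Transfer speeds (vis-viva v² = GM(2/r − 1/a_t)): v₁ᵗ = 1183.62 m/s, v₂ᵗ = 232.268 m/s.
(a) ΔV₁ = |v₁ᵗ − v₁| ≈ 268.2 m/s = 0.05659 AU/year.
(b) ΔV₂ = |v₂ − v₂ᵗ| ≈ 173.2 m/s = 0.03655 AU/year.
(c) ΔV_total = ΔV₁ + ΔV₂ ≈ 441.5 m/s = 0.09313 AU/year.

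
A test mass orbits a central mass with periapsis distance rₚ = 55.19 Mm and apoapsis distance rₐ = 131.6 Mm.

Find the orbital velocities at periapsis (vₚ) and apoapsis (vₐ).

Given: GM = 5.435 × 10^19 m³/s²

Convert to SI: rₚ = 55.19 Mm = 5.519e+07 m; rₐ = 131.6 Mm = 1.316e+08 m.
Use the vis-viva equation v² = GM(2/r − 1/a) with a = (rₚ + rₐ)/2 = (5.519e+07 + 1.316e+08)/2 = 9.3395e+07 m.
vₚ = √(GM · (2/rₚ − 1/a)) = √(5.435e+19 · (2/5.519e+07 − 1/9.3395e+07)) m/s ≈ 1.178e+06 m/s = 1178 km/s.
vₐ = √(GM · (2/rₐ − 1/a)) = √(5.435e+19 · (2/1.316e+08 − 1/9.3395e+07)) m/s ≈ 4.94e+05 m/s = 494 km/s.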